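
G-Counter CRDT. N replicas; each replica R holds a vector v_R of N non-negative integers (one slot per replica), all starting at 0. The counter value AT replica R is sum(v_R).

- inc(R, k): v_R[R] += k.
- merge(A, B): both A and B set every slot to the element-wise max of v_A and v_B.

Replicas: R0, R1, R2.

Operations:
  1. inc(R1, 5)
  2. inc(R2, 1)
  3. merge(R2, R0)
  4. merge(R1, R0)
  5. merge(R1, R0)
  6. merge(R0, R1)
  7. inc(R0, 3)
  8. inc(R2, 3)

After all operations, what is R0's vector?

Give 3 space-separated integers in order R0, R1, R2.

Answer: 3 5 1

Derivation:
Op 1: inc R1 by 5 -> R1=(0,5,0) value=5
Op 2: inc R2 by 1 -> R2=(0,0,1) value=1
Op 3: merge R2<->R0 -> R2=(0,0,1) R0=(0,0,1)
Op 4: merge R1<->R0 -> R1=(0,5,1) R0=(0,5,1)
Op 5: merge R1<->R0 -> R1=(0,5,1) R0=(0,5,1)
Op 6: merge R0<->R1 -> R0=(0,5,1) R1=(0,5,1)
Op 7: inc R0 by 3 -> R0=(3,5,1) value=9
Op 8: inc R2 by 3 -> R2=(0,0,4) value=4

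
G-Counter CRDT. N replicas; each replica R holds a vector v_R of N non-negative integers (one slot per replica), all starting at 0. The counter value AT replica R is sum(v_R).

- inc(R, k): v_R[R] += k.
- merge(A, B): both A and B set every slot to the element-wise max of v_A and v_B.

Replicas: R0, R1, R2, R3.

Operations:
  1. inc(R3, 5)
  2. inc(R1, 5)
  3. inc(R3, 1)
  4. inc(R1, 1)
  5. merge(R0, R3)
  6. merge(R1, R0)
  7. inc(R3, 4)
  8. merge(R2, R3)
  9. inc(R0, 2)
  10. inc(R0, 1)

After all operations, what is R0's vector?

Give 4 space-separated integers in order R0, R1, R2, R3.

Answer: 3 6 0 6

Derivation:
Op 1: inc R3 by 5 -> R3=(0,0,0,5) value=5
Op 2: inc R1 by 5 -> R1=(0,5,0,0) value=5
Op 3: inc R3 by 1 -> R3=(0,0,0,6) value=6
Op 4: inc R1 by 1 -> R1=(0,6,0,0) value=6
Op 5: merge R0<->R3 -> R0=(0,0,0,6) R3=(0,0,0,6)
Op 6: merge R1<->R0 -> R1=(0,6,0,6) R0=(0,6,0,6)
Op 7: inc R3 by 4 -> R3=(0,0,0,10) value=10
Op 8: merge R2<->R3 -> R2=(0,0,0,10) R3=(0,0,0,10)
Op 9: inc R0 by 2 -> R0=(2,6,0,6) value=14
Op 10: inc R0 by 1 -> R0=(3,6,0,6) value=15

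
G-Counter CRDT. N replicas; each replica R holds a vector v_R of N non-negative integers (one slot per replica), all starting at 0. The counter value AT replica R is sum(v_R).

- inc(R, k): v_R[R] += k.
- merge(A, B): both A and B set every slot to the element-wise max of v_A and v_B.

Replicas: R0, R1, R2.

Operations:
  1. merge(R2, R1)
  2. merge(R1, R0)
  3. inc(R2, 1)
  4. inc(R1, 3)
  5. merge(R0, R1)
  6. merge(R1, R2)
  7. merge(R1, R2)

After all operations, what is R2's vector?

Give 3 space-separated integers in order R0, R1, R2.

Op 1: merge R2<->R1 -> R2=(0,0,0) R1=(0,0,0)
Op 2: merge R1<->R0 -> R1=(0,0,0) R0=(0,0,0)
Op 3: inc R2 by 1 -> R2=(0,0,1) value=1
Op 4: inc R1 by 3 -> R1=(0,3,0) value=3
Op 5: merge R0<->R1 -> R0=(0,3,0) R1=(0,3,0)
Op 6: merge R1<->R2 -> R1=(0,3,1) R2=(0,3,1)
Op 7: merge R1<->R2 -> R1=(0,3,1) R2=(0,3,1)

Answer: 0 3 1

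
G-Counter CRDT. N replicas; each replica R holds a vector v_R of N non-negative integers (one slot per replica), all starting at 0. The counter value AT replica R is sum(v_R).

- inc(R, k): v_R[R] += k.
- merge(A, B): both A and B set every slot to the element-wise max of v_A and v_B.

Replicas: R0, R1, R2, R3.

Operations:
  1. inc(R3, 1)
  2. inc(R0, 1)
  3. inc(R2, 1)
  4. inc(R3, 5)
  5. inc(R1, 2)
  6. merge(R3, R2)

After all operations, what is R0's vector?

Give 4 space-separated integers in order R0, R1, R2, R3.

Answer: 1 0 0 0

Derivation:
Op 1: inc R3 by 1 -> R3=(0,0,0,1) value=1
Op 2: inc R0 by 1 -> R0=(1,0,0,0) value=1
Op 3: inc R2 by 1 -> R2=(0,0,1,0) value=1
Op 4: inc R3 by 5 -> R3=(0,0,0,6) value=6
Op 5: inc R1 by 2 -> R1=(0,2,0,0) value=2
Op 6: merge R3<->R2 -> R3=(0,0,1,6) R2=(0,0,1,6)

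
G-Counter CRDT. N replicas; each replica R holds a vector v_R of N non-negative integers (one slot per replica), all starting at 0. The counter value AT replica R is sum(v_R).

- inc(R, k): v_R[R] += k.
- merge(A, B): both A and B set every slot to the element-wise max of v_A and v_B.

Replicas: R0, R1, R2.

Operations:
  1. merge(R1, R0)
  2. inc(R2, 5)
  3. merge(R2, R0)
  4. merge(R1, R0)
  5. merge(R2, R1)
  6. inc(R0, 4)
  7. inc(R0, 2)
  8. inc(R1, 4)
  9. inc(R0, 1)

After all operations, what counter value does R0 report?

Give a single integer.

Op 1: merge R1<->R0 -> R1=(0,0,0) R0=(0,0,0)
Op 2: inc R2 by 5 -> R2=(0,0,5) value=5
Op 3: merge R2<->R0 -> R2=(0,0,5) R0=(0,0,5)
Op 4: merge R1<->R0 -> R1=(0,0,5) R0=(0,0,5)
Op 5: merge R2<->R1 -> R2=(0,0,5) R1=(0,0,5)
Op 6: inc R0 by 4 -> R0=(4,0,5) value=9
Op 7: inc R0 by 2 -> R0=(6,0,5) value=11
Op 8: inc R1 by 4 -> R1=(0,4,5) value=9
Op 9: inc R0 by 1 -> R0=(7,0,5) value=12

Answer: 12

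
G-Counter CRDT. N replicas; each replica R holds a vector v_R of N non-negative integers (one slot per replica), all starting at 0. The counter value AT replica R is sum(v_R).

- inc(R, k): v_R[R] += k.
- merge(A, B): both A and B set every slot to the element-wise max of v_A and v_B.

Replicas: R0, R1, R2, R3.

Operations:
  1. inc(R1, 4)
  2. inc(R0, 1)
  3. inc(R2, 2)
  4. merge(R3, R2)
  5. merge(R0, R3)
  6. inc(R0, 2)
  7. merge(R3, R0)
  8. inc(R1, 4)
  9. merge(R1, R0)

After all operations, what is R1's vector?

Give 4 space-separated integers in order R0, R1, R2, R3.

Op 1: inc R1 by 4 -> R1=(0,4,0,0) value=4
Op 2: inc R0 by 1 -> R0=(1,0,0,0) value=1
Op 3: inc R2 by 2 -> R2=(0,0,2,0) value=2
Op 4: merge R3<->R2 -> R3=(0,0,2,0) R2=(0,0,2,0)
Op 5: merge R0<->R3 -> R0=(1,0,2,0) R3=(1,0,2,0)
Op 6: inc R0 by 2 -> R0=(3,0,2,0) value=5
Op 7: merge R3<->R0 -> R3=(3,0,2,0) R0=(3,0,2,0)
Op 8: inc R1 by 4 -> R1=(0,8,0,0) value=8
Op 9: merge R1<->R0 -> R1=(3,8,2,0) R0=(3,8,2,0)

Answer: 3 8 2 0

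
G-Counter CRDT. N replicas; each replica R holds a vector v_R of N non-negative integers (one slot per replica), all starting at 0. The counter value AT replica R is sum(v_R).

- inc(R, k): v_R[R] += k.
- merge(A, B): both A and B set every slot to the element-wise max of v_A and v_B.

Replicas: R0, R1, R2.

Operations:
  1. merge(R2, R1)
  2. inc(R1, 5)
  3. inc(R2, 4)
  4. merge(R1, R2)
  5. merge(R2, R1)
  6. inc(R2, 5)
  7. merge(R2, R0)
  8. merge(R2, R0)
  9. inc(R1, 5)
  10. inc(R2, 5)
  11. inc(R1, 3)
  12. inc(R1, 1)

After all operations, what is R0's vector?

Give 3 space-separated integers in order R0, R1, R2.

Answer: 0 5 9

Derivation:
Op 1: merge R2<->R1 -> R2=(0,0,0) R1=(0,0,0)
Op 2: inc R1 by 5 -> R1=(0,5,0) value=5
Op 3: inc R2 by 4 -> R2=(0,0,4) value=4
Op 4: merge R1<->R2 -> R1=(0,5,4) R2=(0,5,4)
Op 5: merge R2<->R1 -> R2=(0,5,4) R1=(0,5,4)
Op 6: inc R2 by 5 -> R2=(0,5,9) value=14
Op 7: merge R2<->R0 -> R2=(0,5,9) R0=(0,5,9)
Op 8: merge R2<->R0 -> R2=(0,5,9) R0=(0,5,9)
Op 9: inc R1 by 5 -> R1=(0,10,4) value=14
Op 10: inc R2 by 5 -> R2=(0,5,14) value=19
Op 11: inc R1 by 3 -> R1=(0,13,4) value=17
Op 12: inc R1 by 1 -> R1=(0,14,4) value=18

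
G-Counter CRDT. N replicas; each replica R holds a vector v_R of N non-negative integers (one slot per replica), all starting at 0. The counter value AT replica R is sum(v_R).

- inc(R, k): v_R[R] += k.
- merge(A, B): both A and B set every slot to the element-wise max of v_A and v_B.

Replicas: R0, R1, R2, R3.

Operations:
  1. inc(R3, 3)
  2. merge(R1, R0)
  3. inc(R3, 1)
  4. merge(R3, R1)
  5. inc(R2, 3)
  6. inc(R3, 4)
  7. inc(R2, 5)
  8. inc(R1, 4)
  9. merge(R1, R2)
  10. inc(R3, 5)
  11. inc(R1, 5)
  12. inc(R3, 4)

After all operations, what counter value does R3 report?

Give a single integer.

Op 1: inc R3 by 3 -> R3=(0,0,0,3) value=3
Op 2: merge R1<->R0 -> R1=(0,0,0,0) R0=(0,0,0,0)
Op 3: inc R3 by 1 -> R3=(0,0,0,4) value=4
Op 4: merge R3<->R1 -> R3=(0,0,0,4) R1=(0,0,0,4)
Op 5: inc R2 by 3 -> R2=(0,0,3,0) value=3
Op 6: inc R3 by 4 -> R3=(0,0,0,8) value=8
Op 7: inc R2 by 5 -> R2=(0,0,8,0) value=8
Op 8: inc R1 by 4 -> R1=(0,4,0,4) value=8
Op 9: merge R1<->R2 -> R1=(0,4,8,4) R2=(0,4,8,4)
Op 10: inc R3 by 5 -> R3=(0,0,0,13) value=13
Op 11: inc R1 by 5 -> R1=(0,9,8,4) value=21
Op 12: inc R3 by 4 -> R3=(0,0,0,17) value=17

Answer: 17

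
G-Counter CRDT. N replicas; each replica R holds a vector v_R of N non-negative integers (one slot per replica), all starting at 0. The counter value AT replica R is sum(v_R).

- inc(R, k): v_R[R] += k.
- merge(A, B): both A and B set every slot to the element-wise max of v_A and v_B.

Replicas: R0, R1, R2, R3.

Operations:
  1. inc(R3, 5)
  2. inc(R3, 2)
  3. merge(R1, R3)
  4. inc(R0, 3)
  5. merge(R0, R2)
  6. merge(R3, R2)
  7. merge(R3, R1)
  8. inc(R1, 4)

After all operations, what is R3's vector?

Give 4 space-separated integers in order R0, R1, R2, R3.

Op 1: inc R3 by 5 -> R3=(0,0,0,5) value=5
Op 2: inc R3 by 2 -> R3=(0,0,0,7) value=7
Op 3: merge R1<->R3 -> R1=(0,0,0,7) R3=(0,0,0,7)
Op 4: inc R0 by 3 -> R0=(3,0,0,0) value=3
Op 5: merge R0<->R2 -> R0=(3,0,0,0) R2=(3,0,0,0)
Op 6: merge R3<->R2 -> R3=(3,0,0,7) R2=(3,0,0,7)
Op 7: merge R3<->R1 -> R3=(3,0,0,7) R1=(3,0,0,7)
Op 8: inc R1 by 4 -> R1=(3,4,0,7) value=14

Answer: 3 0 0 7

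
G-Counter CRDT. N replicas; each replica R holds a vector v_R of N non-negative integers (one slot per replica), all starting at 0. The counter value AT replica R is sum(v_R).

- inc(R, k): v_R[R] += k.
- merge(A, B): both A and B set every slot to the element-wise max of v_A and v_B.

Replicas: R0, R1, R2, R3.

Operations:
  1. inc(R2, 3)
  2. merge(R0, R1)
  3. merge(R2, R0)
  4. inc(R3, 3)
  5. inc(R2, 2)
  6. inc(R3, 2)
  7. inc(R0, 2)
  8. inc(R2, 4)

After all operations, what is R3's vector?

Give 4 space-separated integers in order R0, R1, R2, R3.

Answer: 0 0 0 5

Derivation:
Op 1: inc R2 by 3 -> R2=(0,0,3,0) value=3
Op 2: merge R0<->R1 -> R0=(0,0,0,0) R1=(0,0,0,0)
Op 3: merge R2<->R0 -> R2=(0,0,3,0) R0=(0,0,3,0)
Op 4: inc R3 by 3 -> R3=(0,0,0,3) value=3
Op 5: inc R2 by 2 -> R2=(0,0,5,0) value=5
Op 6: inc R3 by 2 -> R3=(0,0,0,5) value=5
Op 7: inc R0 by 2 -> R0=(2,0,3,0) value=5
Op 8: inc R2 by 4 -> R2=(0,0,9,0) value=9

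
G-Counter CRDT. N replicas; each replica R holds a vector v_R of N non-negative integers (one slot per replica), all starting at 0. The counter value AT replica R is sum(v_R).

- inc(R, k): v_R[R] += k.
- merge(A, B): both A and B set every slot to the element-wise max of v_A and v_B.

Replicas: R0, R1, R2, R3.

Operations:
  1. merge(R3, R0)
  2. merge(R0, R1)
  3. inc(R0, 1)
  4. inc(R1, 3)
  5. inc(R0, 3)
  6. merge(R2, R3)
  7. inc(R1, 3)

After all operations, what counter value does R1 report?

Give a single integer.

Answer: 6

Derivation:
Op 1: merge R3<->R0 -> R3=(0,0,0,0) R0=(0,0,0,0)
Op 2: merge R0<->R1 -> R0=(0,0,0,0) R1=(0,0,0,0)
Op 3: inc R0 by 1 -> R0=(1,0,0,0) value=1
Op 4: inc R1 by 3 -> R1=(0,3,0,0) value=3
Op 5: inc R0 by 3 -> R0=(4,0,0,0) value=4
Op 6: merge R2<->R3 -> R2=(0,0,0,0) R3=(0,0,0,0)
Op 7: inc R1 by 3 -> R1=(0,6,0,0) value=6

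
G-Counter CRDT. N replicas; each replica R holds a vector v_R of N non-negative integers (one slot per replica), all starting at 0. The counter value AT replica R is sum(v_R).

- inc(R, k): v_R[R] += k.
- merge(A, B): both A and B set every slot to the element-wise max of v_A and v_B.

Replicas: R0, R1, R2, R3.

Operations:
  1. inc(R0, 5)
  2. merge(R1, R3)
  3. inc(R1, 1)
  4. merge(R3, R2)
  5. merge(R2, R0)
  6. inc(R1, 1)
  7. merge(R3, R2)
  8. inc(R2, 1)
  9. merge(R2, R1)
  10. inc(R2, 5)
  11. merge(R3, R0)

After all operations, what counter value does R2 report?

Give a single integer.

Answer: 13

Derivation:
Op 1: inc R0 by 5 -> R0=(5,0,0,0) value=5
Op 2: merge R1<->R3 -> R1=(0,0,0,0) R3=(0,0,0,0)
Op 3: inc R1 by 1 -> R1=(0,1,0,0) value=1
Op 4: merge R3<->R2 -> R3=(0,0,0,0) R2=(0,0,0,0)
Op 5: merge R2<->R0 -> R2=(5,0,0,0) R0=(5,0,0,0)
Op 6: inc R1 by 1 -> R1=(0,2,0,0) value=2
Op 7: merge R3<->R2 -> R3=(5,0,0,0) R2=(5,0,0,0)
Op 8: inc R2 by 1 -> R2=(5,0,1,0) value=6
Op 9: merge R2<->R1 -> R2=(5,2,1,0) R1=(5,2,1,0)
Op 10: inc R2 by 5 -> R2=(5,2,6,0) value=13
Op 11: merge R3<->R0 -> R3=(5,0,0,0) R0=(5,0,0,0)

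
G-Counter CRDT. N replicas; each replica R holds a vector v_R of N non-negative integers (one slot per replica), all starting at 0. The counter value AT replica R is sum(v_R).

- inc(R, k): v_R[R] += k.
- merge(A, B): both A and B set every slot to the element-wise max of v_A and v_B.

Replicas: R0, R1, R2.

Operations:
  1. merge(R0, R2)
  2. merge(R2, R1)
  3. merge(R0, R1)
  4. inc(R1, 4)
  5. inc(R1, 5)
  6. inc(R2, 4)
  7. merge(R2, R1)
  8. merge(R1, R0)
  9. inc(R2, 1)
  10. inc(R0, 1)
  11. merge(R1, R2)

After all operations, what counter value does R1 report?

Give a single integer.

Answer: 14

Derivation:
Op 1: merge R0<->R2 -> R0=(0,0,0) R2=(0,0,0)
Op 2: merge R2<->R1 -> R2=(0,0,0) R1=(0,0,0)
Op 3: merge R0<->R1 -> R0=(0,0,0) R1=(0,0,0)
Op 4: inc R1 by 4 -> R1=(0,4,0) value=4
Op 5: inc R1 by 5 -> R1=(0,9,0) value=9
Op 6: inc R2 by 4 -> R2=(0,0,4) value=4
Op 7: merge R2<->R1 -> R2=(0,9,4) R1=(0,9,4)
Op 8: merge R1<->R0 -> R1=(0,9,4) R0=(0,9,4)
Op 9: inc R2 by 1 -> R2=(0,9,5) value=14
Op 10: inc R0 by 1 -> R0=(1,9,4) value=14
Op 11: merge R1<->R2 -> R1=(0,9,5) R2=(0,9,5)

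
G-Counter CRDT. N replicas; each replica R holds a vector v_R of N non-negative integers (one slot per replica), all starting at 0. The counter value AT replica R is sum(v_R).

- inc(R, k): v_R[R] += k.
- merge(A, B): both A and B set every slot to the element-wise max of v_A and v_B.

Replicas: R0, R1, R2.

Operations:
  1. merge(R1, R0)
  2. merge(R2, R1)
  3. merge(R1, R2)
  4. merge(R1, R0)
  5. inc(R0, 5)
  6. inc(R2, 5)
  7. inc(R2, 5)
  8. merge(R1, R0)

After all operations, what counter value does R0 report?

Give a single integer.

Op 1: merge R1<->R0 -> R1=(0,0,0) R0=(0,0,0)
Op 2: merge R2<->R1 -> R2=(0,0,0) R1=(0,0,0)
Op 3: merge R1<->R2 -> R1=(0,0,0) R2=(0,0,0)
Op 4: merge R1<->R0 -> R1=(0,0,0) R0=(0,0,0)
Op 5: inc R0 by 5 -> R0=(5,0,0) value=5
Op 6: inc R2 by 5 -> R2=(0,0,5) value=5
Op 7: inc R2 by 5 -> R2=(0,0,10) value=10
Op 8: merge R1<->R0 -> R1=(5,0,0) R0=(5,0,0)

Answer: 5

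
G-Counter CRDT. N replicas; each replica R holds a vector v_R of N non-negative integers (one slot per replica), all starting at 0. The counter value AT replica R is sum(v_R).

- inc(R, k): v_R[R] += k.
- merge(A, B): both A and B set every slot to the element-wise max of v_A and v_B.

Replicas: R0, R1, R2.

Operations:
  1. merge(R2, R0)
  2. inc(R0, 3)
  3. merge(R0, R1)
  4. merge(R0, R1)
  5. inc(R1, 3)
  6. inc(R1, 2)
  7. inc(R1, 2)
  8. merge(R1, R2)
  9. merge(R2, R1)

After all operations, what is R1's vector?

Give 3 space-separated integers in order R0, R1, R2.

Op 1: merge R2<->R0 -> R2=(0,0,0) R0=(0,0,0)
Op 2: inc R0 by 3 -> R0=(3,0,0) value=3
Op 3: merge R0<->R1 -> R0=(3,0,0) R1=(3,0,0)
Op 4: merge R0<->R1 -> R0=(3,0,0) R1=(3,0,0)
Op 5: inc R1 by 3 -> R1=(3,3,0) value=6
Op 6: inc R1 by 2 -> R1=(3,5,0) value=8
Op 7: inc R1 by 2 -> R1=(3,7,0) value=10
Op 8: merge R1<->R2 -> R1=(3,7,0) R2=(3,7,0)
Op 9: merge R2<->R1 -> R2=(3,7,0) R1=(3,7,0)

Answer: 3 7 0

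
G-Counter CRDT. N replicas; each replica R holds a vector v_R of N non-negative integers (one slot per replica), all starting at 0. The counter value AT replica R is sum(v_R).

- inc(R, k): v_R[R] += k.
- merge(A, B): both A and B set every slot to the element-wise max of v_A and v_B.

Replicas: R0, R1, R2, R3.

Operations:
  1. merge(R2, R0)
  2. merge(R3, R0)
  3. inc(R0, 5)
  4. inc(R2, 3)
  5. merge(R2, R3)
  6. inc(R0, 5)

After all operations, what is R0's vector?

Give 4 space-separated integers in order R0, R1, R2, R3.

Answer: 10 0 0 0

Derivation:
Op 1: merge R2<->R0 -> R2=(0,0,0,0) R0=(0,0,0,0)
Op 2: merge R3<->R0 -> R3=(0,0,0,0) R0=(0,0,0,0)
Op 3: inc R0 by 5 -> R0=(5,0,0,0) value=5
Op 4: inc R2 by 3 -> R2=(0,0,3,0) value=3
Op 5: merge R2<->R3 -> R2=(0,0,3,0) R3=(0,0,3,0)
Op 6: inc R0 by 5 -> R0=(10,0,0,0) value=10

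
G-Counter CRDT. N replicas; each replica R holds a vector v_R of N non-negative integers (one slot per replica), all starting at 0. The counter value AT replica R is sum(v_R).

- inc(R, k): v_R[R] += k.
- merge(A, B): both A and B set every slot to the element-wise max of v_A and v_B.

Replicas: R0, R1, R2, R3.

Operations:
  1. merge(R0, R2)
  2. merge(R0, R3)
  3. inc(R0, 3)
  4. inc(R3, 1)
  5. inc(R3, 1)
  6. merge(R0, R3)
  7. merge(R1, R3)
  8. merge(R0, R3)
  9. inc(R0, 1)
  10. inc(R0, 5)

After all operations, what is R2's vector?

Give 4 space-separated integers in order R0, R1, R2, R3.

Answer: 0 0 0 0

Derivation:
Op 1: merge R0<->R2 -> R0=(0,0,0,0) R2=(0,0,0,0)
Op 2: merge R0<->R3 -> R0=(0,0,0,0) R3=(0,0,0,0)
Op 3: inc R0 by 3 -> R0=(3,0,0,0) value=3
Op 4: inc R3 by 1 -> R3=(0,0,0,1) value=1
Op 5: inc R3 by 1 -> R3=(0,0,0,2) value=2
Op 6: merge R0<->R3 -> R0=(3,0,0,2) R3=(3,0,0,2)
Op 7: merge R1<->R3 -> R1=(3,0,0,2) R3=(3,0,0,2)
Op 8: merge R0<->R3 -> R0=(3,0,0,2) R3=(3,0,0,2)
Op 9: inc R0 by 1 -> R0=(4,0,0,2) value=6
Op 10: inc R0 by 5 -> R0=(9,0,0,2) value=11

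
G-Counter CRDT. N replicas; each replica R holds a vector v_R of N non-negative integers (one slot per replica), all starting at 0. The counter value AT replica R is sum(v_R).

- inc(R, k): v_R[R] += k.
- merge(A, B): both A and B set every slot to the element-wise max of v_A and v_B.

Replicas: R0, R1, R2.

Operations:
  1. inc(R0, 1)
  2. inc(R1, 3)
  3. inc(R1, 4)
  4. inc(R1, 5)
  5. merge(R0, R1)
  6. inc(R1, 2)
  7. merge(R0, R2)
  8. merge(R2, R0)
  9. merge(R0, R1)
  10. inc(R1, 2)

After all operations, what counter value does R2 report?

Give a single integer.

Op 1: inc R0 by 1 -> R0=(1,0,0) value=1
Op 2: inc R1 by 3 -> R1=(0,3,0) value=3
Op 3: inc R1 by 4 -> R1=(0,7,0) value=7
Op 4: inc R1 by 5 -> R1=(0,12,0) value=12
Op 5: merge R0<->R1 -> R0=(1,12,0) R1=(1,12,0)
Op 6: inc R1 by 2 -> R1=(1,14,0) value=15
Op 7: merge R0<->R2 -> R0=(1,12,0) R2=(1,12,0)
Op 8: merge R2<->R0 -> R2=(1,12,0) R0=(1,12,0)
Op 9: merge R0<->R1 -> R0=(1,14,0) R1=(1,14,0)
Op 10: inc R1 by 2 -> R1=(1,16,0) value=17

Answer: 13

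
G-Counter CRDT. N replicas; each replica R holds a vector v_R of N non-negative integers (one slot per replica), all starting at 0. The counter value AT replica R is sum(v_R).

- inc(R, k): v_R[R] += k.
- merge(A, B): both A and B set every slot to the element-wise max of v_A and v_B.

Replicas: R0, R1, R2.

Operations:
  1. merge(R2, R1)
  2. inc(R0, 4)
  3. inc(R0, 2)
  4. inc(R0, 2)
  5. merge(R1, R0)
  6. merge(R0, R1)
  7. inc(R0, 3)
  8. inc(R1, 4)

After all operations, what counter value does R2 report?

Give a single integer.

Op 1: merge R2<->R1 -> R2=(0,0,0) R1=(0,0,0)
Op 2: inc R0 by 4 -> R0=(4,0,0) value=4
Op 3: inc R0 by 2 -> R0=(6,0,0) value=6
Op 4: inc R0 by 2 -> R0=(8,0,0) value=8
Op 5: merge R1<->R0 -> R1=(8,0,0) R0=(8,0,0)
Op 6: merge R0<->R1 -> R0=(8,0,0) R1=(8,0,0)
Op 7: inc R0 by 3 -> R0=(11,0,0) value=11
Op 8: inc R1 by 4 -> R1=(8,4,0) value=12

Answer: 0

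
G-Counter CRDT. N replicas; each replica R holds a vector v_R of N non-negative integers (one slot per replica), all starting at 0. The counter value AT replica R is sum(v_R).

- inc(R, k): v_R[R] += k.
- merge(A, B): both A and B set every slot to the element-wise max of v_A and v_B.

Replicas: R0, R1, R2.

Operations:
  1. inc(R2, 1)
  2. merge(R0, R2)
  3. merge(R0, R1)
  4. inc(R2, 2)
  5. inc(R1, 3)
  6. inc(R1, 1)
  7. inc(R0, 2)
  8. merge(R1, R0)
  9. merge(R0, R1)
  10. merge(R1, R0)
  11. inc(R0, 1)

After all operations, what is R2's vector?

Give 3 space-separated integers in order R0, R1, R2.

Answer: 0 0 3

Derivation:
Op 1: inc R2 by 1 -> R2=(0,0,1) value=1
Op 2: merge R0<->R2 -> R0=(0,0,1) R2=(0,0,1)
Op 3: merge R0<->R1 -> R0=(0,0,1) R1=(0,0,1)
Op 4: inc R2 by 2 -> R2=(0,0,3) value=3
Op 5: inc R1 by 3 -> R1=(0,3,1) value=4
Op 6: inc R1 by 1 -> R1=(0,4,1) value=5
Op 7: inc R0 by 2 -> R0=(2,0,1) value=3
Op 8: merge R1<->R0 -> R1=(2,4,1) R0=(2,4,1)
Op 9: merge R0<->R1 -> R0=(2,4,1) R1=(2,4,1)
Op 10: merge R1<->R0 -> R1=(2,4,1) R0=(2,4,1)
Op 11: inc R0 by 1 -> R0=(3,4,1) value=8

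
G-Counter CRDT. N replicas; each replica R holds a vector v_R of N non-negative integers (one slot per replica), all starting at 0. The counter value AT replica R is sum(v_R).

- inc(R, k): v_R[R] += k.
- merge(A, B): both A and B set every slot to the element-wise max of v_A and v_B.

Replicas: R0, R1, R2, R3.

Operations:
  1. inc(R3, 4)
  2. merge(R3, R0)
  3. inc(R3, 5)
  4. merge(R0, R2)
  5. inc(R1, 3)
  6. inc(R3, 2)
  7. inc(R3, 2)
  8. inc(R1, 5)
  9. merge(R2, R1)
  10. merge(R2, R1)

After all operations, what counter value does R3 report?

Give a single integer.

Op 1: inc R3 by 4 -> R3=(0,0,0,4) value=4
Op 2: merge R3<->R0 -> R3=(0,0,0,4) R0=(0,0,0,4)
Op 3: inc R3 by 5 -> R3=(0,0,0,9) value=9
Op 4: merge R0<->R2 -> R0=(0,0,0,4) R2=(0,0,0,4)
Op 5: inc R1 by 3 -> R1=(0,3,0,0) value=3
Op 6: inc R3 by 2 -> R3=(0,0,0,11) value=11
Op 7: inc R3 by 2 -> R3=(0,0,0,13) value=13
Op 8: inc R1 by 5 -> R1=(0,8,0,0) value=8
Op 9: merge R2<->R1 -> R2=(0,8,0,4) R1=(0,8,0,4)
Op 10: merge R2<->R1 -> R2=(0,8,0,4) R1=(0,8,0,4)

Answer: 13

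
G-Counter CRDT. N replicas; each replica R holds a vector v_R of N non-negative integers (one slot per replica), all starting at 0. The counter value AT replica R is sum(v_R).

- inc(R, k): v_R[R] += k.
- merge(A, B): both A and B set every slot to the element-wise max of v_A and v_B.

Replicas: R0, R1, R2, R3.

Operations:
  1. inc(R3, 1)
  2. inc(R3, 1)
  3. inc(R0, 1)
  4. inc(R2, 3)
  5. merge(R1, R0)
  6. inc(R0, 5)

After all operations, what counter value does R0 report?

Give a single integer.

Op 1: inc R3 by 1 -> R3=(0,0,0,1) value=1
Op 2: inc R3 by 1 -> R3=(0,0,0,2) value=2
Op 3: inc R0 by 1 -> R0=(1,0,0,0) value=1
Op 4: inc R2 by 3 -> R2=(0,0,3,0) value=3
Op 5: merge R1<->R0 -> R1=(1,0,0,0) R0=(1,0,0,0)
Op 6: inc R0 by 5 -> R0=(6,0,0,0) value=6

Answer: 6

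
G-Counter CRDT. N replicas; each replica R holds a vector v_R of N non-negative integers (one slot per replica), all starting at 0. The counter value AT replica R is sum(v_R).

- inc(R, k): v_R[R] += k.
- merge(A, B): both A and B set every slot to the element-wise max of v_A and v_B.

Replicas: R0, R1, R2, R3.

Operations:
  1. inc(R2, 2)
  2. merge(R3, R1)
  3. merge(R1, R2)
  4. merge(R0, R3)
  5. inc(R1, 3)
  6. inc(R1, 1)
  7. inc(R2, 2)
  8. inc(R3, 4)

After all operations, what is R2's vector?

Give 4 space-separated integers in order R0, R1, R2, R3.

Op 1: inc R2 by 2 -> R2=(0,0,2,0) value=2
Op 2: merge R3<->R1 -> R3=(0,0,0,0) R1=(0,0,0,0)
Op 3: merge R1<->R2 -> R1=(0,0,2,0) R2=(0,0,2,0)
Op 4: merge R0<->R3 -> R0=(0,0,0,0) R3=(0,0,0,0)
Op 5: inc R1 by 3 -> R1=(0,3,2,0) value=5
Op 6: inc R1 by 1 -> R1=(0,4,2,0) value=6
Op 7: inc R2 by 2 -> R2=(0,0,4,0) value=4
Op 8: inc R3 by 4 -> R3=(0,0,0,4) value=4

Answer: 0 0 4 0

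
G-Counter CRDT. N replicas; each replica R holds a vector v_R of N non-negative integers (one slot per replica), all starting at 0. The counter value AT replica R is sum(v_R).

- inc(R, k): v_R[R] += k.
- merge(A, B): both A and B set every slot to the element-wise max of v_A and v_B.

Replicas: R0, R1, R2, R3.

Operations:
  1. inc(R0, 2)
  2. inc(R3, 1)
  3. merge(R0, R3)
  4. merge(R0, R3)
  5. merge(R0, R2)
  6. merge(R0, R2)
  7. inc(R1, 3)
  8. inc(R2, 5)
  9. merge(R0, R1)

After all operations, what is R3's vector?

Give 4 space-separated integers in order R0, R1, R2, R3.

Op 1: inc R0 by 2 -> R0=(2,0,0,0) value=2
Op 2: inc R3 by 1 -> R3=(0,0,0,1) value=1
Op 3: merge R0<->R3 -> R0=(2,0,0,1) R3=(2,0,0,1)
Op 4: merge R0<->R3 -> R0=(2,0,0,1) R3=(2,0,0,1)
Op 5: merge R0<->R2 -> R0=(2,0,0,1) R2=(2,0,0,1)
Op 6: merge R0<->R2 -> R0=(2,0,0,1) R2=(2,0,0,1)
Op 7: inc R1 by 3 -> R1=(0,3,0,0) value=3
Op 8: inc R2 by 5 -> R2=(2,0,5,1) value=8
Op 9: merge R0<->R1 -> R0=(2,3,0,1) R1=(2,3,0,1)

Answer: 2 0 0 1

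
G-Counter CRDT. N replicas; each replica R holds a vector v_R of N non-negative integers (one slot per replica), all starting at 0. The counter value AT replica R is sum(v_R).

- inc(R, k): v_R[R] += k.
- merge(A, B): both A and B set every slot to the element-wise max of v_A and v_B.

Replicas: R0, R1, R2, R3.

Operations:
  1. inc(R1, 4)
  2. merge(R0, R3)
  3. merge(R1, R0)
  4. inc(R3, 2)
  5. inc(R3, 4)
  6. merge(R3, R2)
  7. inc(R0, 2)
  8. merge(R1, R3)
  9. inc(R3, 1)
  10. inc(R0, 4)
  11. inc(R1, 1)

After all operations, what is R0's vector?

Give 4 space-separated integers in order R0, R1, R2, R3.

Op 1: inc R1 by 4 -> R1=(0,4,0,0) value=4
Op 2: merge R0<->R3 -> R0=(0,0,0,0) R3=(0,0,0,0)
Op 3: merge R1<->R0 -> R1=(0,4,0,0) R0=(0,4,0,0)
Op 4: inc R3 by 2 -> R3=(0,0,0,2) value=2
Op 5: inc R3 by 4 -> R3=(0,0,0,6) value=6
Op 6: merge R3<->R2 -> R3=(0,0,0,6) R2=(0,0,0,6)
Op 7: inc R0 by 2 -> R0=(2,4,0,0) value=6
Op 8: merge R1<->R3 -> R1=(0,4,0,6) R3=(0,4,0,6)
Op 9: inc R3 by 1 -> R3=(0,4,0,7) value=11
Op 10: inc R0 by 4 -> R0=(6,4,0,0) value=10
Op 11: inc R1 by 1 -> R1=(0,5,0,6) value=11

Answer: 6 4 0 0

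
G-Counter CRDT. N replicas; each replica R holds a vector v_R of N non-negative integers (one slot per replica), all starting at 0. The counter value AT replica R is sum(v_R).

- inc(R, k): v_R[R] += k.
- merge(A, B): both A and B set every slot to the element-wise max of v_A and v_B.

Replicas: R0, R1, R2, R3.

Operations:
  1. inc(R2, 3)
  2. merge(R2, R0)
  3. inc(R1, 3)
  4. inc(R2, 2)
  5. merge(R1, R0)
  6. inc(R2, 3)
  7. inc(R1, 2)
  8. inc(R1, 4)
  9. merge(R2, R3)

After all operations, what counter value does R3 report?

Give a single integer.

Op 1: inc R2 by 3 -> R2=(0,0,3,0) value=3
Op 2: merge R2<->R0 -> R2=(0,0,3,0) R0=(0,0,3,0)
Op 3: inc R1 by 3 -> R1=(0,3,0,0) value=3
Op 4: inc R2 by 2 -> R2=(0,0,5,0) value=5
Op 5: merge R1<->R0 -> R1=(0,3,3,0) R0=(0,3,3,0)
Op 6: inc R2 by 3 -> R2=(0,0,8,0) value=8
Op 7: inc R1 by 2 -> R1=(0,5,3,0) value=8
Op 8: inc R1 by 4 -> R1=(0,9,3,0) value=12
Op 9: merge R2<->R3 -> R2=(0,0,8,0) R3=(0,0,8,0)

Answer: 8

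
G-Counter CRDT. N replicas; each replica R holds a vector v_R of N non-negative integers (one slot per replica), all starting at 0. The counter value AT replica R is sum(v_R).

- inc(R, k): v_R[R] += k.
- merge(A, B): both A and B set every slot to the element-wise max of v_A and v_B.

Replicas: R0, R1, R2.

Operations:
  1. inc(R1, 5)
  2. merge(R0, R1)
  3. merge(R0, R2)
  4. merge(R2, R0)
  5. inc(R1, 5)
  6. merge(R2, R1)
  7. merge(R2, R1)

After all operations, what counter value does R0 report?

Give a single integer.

Op 1: inc R1 by 5 -> R1=(0,5,0) value=5
Op 2: merge R0<->R1 -> R0=(0,5,0) R1=(0,5,0)
Op 3: merge R0<->R2 -> R0=(0,5,0) R2=(0,5,0)
Op 4: merge R2<->R0 -> R2=(0,5,0) R0=(0,5,0)
Op 5: inc R1 by 5 -> R1=(0,10,0) value=10
Op 6: merge R2<->R1 -> R2=(0,10,0) R1=(0,10,0)
Op 7: merge R2<->R1 -> R2=(0,10,0) R1=(0,10,0)

Answer: 5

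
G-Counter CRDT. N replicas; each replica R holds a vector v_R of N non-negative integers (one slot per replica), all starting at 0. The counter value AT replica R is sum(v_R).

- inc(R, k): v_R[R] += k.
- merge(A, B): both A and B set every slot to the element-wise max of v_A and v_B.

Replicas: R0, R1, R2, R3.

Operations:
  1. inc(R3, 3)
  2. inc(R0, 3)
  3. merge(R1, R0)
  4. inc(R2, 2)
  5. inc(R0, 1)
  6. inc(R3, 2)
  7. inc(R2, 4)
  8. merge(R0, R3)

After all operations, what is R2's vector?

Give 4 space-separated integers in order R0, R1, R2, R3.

Op 1: inc R3 by 3 -> R3=(0,0,0,3) value=3
Op 2: inc R0 by 3 -> R0=(3,0,0,0) value=3
Op 3: merge R1<->R0 -> R1=(3,0,0,0) R0=(3,0,0,0)
Op 4: inc R2 by 2 -> R2=(0,0,2,0) value=2
Op 5: inc R0 by 1 -> R0=(4,0,0,0) value=4
Op 6: inc R3 by 2 -> R3=(0,0,0,5) value=5
Op 7: inc R2 by 4 -> R2=(0,0,6,0) value=6
Op 8: merge R0<->R3 -> R0=(4,0,0,5) R3=(4,0,0,5)

Answer: 0 0 6 0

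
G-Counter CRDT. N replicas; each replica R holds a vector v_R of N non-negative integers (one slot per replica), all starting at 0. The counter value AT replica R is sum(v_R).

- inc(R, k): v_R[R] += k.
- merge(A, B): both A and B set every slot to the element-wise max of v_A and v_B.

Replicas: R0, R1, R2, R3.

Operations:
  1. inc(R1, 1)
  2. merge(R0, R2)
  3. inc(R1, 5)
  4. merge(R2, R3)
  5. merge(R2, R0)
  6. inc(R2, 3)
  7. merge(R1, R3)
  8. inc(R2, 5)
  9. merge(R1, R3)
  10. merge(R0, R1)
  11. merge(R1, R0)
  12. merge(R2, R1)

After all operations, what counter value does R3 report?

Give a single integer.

Op 1: inc R1 by 1 -> R1=(0,1,0,0) value=1
Op 2: merge R0<->R2 -> R0=(0,0,0,0) R2=(0,0,0,0)
Op 3: inc R1 by 5 -> R1=(0,6,0,0) value=6
Op 4: merge R2<->R3 -> R2=(0,0,0,0) R3=(0,0,0,0)
Op 5: merge R2<->R0 -> R2=(0,0,0,0) R0=(0,0,0,0)
Op 6: inc R2 by 3 -> R2=(0,0,3,0) value=3
Op 7: merge R1<->R3 -> R1=(0,6,0,0) R3=(0,6,0,0)
Op 8: inc R2 by 5 -> R2=(0,0,8,0) value=8
Op 9: merge R1<->R3 -> R1=(0,6,0,0) R3=(0,6,0,0)
Op 10: merge R0<->R1 -> R0=(0,6,0,0) R1=(0,6,0,0)
Op 11: merge R1<->R0 -> R1=(0,6,0,0) R0=(0,6,0,0)
Op 12: merge R2<->R1 -> R2=(0,6,8,0) R1=(0,6,8,0)

Answer: 6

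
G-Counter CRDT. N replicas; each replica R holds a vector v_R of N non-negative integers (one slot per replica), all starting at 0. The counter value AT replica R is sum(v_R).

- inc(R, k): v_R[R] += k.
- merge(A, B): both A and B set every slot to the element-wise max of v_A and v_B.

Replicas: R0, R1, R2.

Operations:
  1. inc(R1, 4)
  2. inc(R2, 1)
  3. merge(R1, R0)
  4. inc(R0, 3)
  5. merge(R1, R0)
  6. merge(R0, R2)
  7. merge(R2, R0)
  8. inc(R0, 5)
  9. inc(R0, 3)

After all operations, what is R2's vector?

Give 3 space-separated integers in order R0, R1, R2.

Op 1: inc R1 by 4 -> R1=(0,4,0) value=4
Op 2: inc R2 by 1 -> R2=(0,0,1) value=1
Op 3: merge R1<->R0 -> R1=(0,4,0) R0=(0,4,0)
Op 4: inc R0 by 3 -> R0=(3,4,0) value=7
Op 5: merge R1<->R0 -> R1=(3,4,0) R0=(3,4,0)
Op 6: merge R0<->R2 -> R0=(3,4,1) R2=(3,4,1)
Op 7: merge R2<->R0 -> R2=(3,4,1) R0=(3,4,1)
Op 8: inc R0 by 5 -> R0=(8,4,1) value=13
Op 9: inc R0 by 3 -> R0=(11,4,1) value=16

Answer: 3 4 1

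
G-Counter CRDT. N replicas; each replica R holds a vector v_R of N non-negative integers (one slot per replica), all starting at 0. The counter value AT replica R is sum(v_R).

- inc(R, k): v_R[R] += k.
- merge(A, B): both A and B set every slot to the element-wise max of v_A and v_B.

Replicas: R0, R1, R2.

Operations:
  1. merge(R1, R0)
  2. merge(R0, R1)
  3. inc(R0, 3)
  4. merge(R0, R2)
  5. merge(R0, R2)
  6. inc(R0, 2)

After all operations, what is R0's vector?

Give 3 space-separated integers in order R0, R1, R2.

Op 1: merge R1<->R0 -> R1=(0,0,0) R0=(0,0,0)
Op 2: merge R0<->R1 -> R0=(0,0,0) R1=(0,0,0)
Op 3: inc R0 by 3 -> R0=(3,0,0) value=3
Op 4: merge R0<->R2 -> R0=(3,0,0) R2=(3,0,0)
Op 5: merge R0<->R2 -> R0=(3,0,0) R2=(3,0,0)
Op 6: inc R0 by 2 -> R0=(5,0,0) value=5

Answer: 5 0 0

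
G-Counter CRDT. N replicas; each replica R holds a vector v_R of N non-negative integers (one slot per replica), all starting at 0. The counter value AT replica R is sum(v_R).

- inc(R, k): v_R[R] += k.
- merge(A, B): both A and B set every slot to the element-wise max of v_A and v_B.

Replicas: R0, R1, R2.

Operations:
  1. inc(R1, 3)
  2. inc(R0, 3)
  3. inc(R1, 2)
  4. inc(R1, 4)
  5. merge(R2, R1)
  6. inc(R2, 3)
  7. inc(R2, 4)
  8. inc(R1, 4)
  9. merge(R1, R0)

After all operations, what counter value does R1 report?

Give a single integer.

Answer: 16

Derivation:
Op 1: inc R1 by 3 -> R1=(0,3,0) value=3
Op 2: inc R0 by 3 -> R0=(3,0,0) value=3
Op 3: inc R1 by 2 -> R1=(0,5,0) value=5
Op 4: inc R1 by 4 -> R1=(0,9,0) value=9
Op 5: merge R2<->R1 -> R2=(0,9,0) R1=(0,9,0)
Op 6: inc R2 by 3 -> R2=(0,9,3) value=12
Op 7: inc R2 by 4 -> R2=(0,9,7) value=16
Op 8: inc R1 by 4 -> R1=(0,13,0) value=13
Op 9: merge R1<->R0 -> R1=(3,13,0) R0=(3,13,0)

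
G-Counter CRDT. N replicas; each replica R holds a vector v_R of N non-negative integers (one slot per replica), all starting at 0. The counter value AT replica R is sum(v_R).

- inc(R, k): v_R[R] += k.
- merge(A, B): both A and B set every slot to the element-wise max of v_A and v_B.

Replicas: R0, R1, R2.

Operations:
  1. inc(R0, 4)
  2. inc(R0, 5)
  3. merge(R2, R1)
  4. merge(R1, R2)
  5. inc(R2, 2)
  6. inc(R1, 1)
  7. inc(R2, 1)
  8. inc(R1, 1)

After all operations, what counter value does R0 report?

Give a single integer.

Op 1: inc R0 by 4 -> R0=(4,0,0) value=4
Op 2: inc R0 by 5 -> R0=(9,0,0) value=9
Op 3: merge R2<->R1 -> R2=(0,0,0) R1=(0,0,0)
Op 4: merge R1<->R2 -> R1=(0,0,0) R2=(0,0,0)
Op 5: inc R2 by 2 -> R2=(0,0,2) value=2
Op 6: inc R1 by 1 -> R1=(0,1,0) value=1
Op 7: inc R2 by 1 -> R2=(0,0,3) value=3
Op 8: inc R1 by 1 -> R1=(0,2,0) value=2

Answer: 9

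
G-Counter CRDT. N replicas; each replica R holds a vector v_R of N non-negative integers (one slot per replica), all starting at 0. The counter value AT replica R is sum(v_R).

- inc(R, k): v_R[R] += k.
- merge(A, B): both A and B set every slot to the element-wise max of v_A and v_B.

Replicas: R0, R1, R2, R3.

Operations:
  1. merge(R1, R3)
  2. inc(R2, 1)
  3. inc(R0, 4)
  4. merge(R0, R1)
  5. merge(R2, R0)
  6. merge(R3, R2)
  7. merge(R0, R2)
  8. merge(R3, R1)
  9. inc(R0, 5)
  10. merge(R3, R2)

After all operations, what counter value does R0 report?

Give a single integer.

Op 1: merge R1<->R3 -> R1=(0,0,0,0) R3=(0,0,0,0)
Op 2: inc R2 by 1 -> R2=(0,0,1,0) value=1
Op 3: inc R0 by 4 -> R0=(4,0,0,0) value=4
Op 4: merge R0<->R1 -> R0=(4,0,0,0) R1=(4,0,0,0)
Op 5: merge R2<->R0 -> R2=(4,0,1,0) R0=(4,0,1,0)
Op 6: merge R3<->R2 -> R3=(4,0,1,0) R2=(4,0,1,0)
Op 7: merge R0<->R2 -> R0=(4,0,1,0) R2=(4,0,1,0)
Op 8: merge R3<->R1 -> R3=(4,0,1,0) R1=(4,0,1,0)
Op 9: inc R0 by 5 -> R0=(9,0,1,0) value=10
Op 10: merge R3<->R2 -> R3=(4,0,1,0) R2=(4,0,1,0)

Answer: 10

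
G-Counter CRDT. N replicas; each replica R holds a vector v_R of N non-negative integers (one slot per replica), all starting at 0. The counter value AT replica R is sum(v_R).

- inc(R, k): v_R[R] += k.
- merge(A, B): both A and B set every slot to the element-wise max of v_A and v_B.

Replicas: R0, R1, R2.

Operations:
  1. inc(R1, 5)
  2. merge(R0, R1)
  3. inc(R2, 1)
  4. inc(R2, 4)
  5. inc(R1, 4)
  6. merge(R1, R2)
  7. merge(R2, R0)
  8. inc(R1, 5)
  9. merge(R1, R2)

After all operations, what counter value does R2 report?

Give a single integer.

Answer: 19

Derivation:
Op 1: inc R1 by 5 -> R1=(0,5,0) value=5
Op 2: merge R0<->R1 -> R0=(0,5,0) R1=(0,5,0)
Op 3: inc R2 by 1 -> R2=(0,0,1) value=1
Op 4: inc R2 by 4 -> R2=(0,0,5) value=5
Op 5: inc R1 by 4 -> R1=(0,9,0) value=9
Op 6: merge R1<->R2 -> R1=(0,9,5) R2=(0,9,5)
Op 7: merge R2<->R0 -> R2=(0,9,5) R0=(0,9,5)
Op 8: inc R1 by 5 -> R1=(0,14,5) value=19
Op 9: merge R1<->R2 -> R1=(0,14,5) R2=(0,14,5)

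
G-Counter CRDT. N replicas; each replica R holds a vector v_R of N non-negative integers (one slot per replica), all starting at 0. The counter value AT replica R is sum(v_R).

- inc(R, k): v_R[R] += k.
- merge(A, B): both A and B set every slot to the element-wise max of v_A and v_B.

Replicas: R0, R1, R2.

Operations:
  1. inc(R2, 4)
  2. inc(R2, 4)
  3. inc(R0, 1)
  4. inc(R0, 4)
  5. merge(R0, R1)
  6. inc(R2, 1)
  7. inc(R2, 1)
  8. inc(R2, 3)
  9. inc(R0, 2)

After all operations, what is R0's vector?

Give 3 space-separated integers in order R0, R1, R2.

Answer: 7 0 0

Derivation:
Op 1: inc R2 by 4 -> R2=(0,0,4) value=4
Op 2: inc R2 by 4 -> R2=(0,0,8) value=8
Op 3: inc R0 by 1 -> R0=(1,0,0) value=1
Op 4: inc R0 by 4 -> R0=(5,0,0) value=5
Op 5: merge R0<->R1 -> R0=(5,0,0) R1=(5,0,0)
Op 6: inc R2 by 1 -> R2=(0,0,9) value=9
Op 7: inc R2 by 1 -> R2=(0,0,10) value=10
Op 8: inc R2 by 3 -> R2=(0,0,13) value=13
Op 9: inc R0 by 2 -> R0=(7,0,0) value=7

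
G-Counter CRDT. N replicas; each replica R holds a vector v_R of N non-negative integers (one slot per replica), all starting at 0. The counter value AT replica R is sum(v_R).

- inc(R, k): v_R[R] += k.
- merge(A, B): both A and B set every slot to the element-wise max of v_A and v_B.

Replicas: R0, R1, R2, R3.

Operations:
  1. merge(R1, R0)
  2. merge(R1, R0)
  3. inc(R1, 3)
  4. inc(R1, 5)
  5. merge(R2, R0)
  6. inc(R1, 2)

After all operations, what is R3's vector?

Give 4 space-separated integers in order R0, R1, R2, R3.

Op 1: merge R1<->R0 -> R1=(0,0,0,0) R0=(0,0,0,0)
Op 2: merge R1<->R0 -> R1=(0,0,0,0) R0=(0,0,0,0)
Op 3: inc R1 by 3 -> R1=(0,3,0,0) value=3
Op 4: inc R1 by 5 -> R1=(0,8,0,0) value=8
Op 5: merge R2<->R0 -> R2=(0,0,0,0) R0=(0,0,0,0)
Op 6: inc R1 by 2 -> R1=(0,10,0,0) value=10

Answer: 0 0 0 0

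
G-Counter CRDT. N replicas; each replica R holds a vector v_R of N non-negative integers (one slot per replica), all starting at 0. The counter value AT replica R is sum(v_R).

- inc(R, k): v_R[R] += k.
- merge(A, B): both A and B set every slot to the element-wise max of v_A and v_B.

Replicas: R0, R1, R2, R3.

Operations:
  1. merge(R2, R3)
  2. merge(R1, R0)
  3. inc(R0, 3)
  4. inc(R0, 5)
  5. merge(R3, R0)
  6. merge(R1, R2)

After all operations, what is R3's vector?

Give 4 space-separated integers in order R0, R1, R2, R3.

Op 1: merge R2<->R3 -> R2=(0,0,0,0) R3=(0,0,0,0)
Op 2: merge R1<->R0 -> R1=(0,0,0,0) R0=(0,0,0,0)
Op 3: inc R0 by 3 -> R0=(3,0,0,0) value=3
Op 4: inc R0 by 5 -> R0=(8,0,0,0) value=8
Op 5: merge R3<->R0 -> R3=(8,0,0,0) R0=(8,0,0,0)
Op 6: merge R1<->R2 -> R1=(0,0,0,0) R2=(0,0,0,0)

Answer: 8 0 0 0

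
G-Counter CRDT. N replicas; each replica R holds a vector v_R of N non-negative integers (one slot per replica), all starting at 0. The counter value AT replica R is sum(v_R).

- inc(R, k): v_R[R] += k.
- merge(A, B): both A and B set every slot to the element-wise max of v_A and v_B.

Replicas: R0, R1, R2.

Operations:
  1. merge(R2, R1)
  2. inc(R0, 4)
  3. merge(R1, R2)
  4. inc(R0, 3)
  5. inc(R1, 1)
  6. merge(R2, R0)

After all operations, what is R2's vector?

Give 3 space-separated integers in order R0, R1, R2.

Answer: 7 0 0

Derivation:
Op 1: merge R2<->R1 -> R2=(0,0,0) R1=(0,0,0)
Op 2: inc R0 by 4 -> R0=(4,0,0) value=4
Op 3: merge R1<->R2 -> R1=(0,0,0) R2=(0,0,0)
Op 4: inc R0 by 3 -> R0=(7,0,0) value=7
Op 5: inc R1 by 1 -> R1=(0,1,0) value=1
Op 6: merge R2<->R0 -> R2=(7,0,0) R0=(7,0,0)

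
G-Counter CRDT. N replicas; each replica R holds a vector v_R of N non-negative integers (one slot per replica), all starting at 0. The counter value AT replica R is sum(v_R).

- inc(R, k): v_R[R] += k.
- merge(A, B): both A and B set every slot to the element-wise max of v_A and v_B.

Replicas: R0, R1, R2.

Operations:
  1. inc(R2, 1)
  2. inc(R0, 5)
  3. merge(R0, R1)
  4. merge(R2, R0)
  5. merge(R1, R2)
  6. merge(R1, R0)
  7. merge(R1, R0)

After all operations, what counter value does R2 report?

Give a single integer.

Op 1: inc R2 by 1 -> R2=(0,0,1) value=1
Op 2: inc R0 by 5 -> R0=(5,0,0) value=5
Op 3: merge R0<->R1 -> R0=(5,0,0) R1=(5,0,0)
Op 4: merge R2<->R0 -> R2=(5,0,1) R0=(5,0,1)
Op 5: merge R1<->R2 -> R1=(5,0,1) R2=(5,0,1)
Op 6: merge R1<->R0 -> R1=(5,0,1) R0=(5,0,1)
Op 7: merge R1<->R0 -> R1=(5,0,1) R0=(5,0,1)

Answer: 6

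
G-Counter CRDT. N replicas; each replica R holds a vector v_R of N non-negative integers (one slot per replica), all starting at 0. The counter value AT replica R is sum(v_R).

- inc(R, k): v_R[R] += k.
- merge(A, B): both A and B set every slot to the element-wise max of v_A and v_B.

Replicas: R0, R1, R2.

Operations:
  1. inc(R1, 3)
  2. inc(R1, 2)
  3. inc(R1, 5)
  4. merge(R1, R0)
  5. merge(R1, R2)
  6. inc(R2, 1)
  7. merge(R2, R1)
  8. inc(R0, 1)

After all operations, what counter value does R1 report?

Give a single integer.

Op 1: inc R1 by 3 -> R1=(0,3,0) value=3
Op 2: inc R1 by 2 -> R1=(0,5,0) value=5
Op 3: inc R1 by 5 -> R1=(0,10,0) value=10
Op 4: merge R1<->R0 -> R1=(0,10,0) R0=(0,10,0)
Op 5: merge R1<->R2 -> R1=(0,10,0) R2=(0,10,0)
Op 6: inc R2 by 1 -> R2=(0,10,1) value=11
Op 7: merge R2<->R1 -> R2=(0,10,1) R1=(0,10,1)
Op 8: inc R0 by 1 -> R0=(1,10,0) value=11

Answer: 11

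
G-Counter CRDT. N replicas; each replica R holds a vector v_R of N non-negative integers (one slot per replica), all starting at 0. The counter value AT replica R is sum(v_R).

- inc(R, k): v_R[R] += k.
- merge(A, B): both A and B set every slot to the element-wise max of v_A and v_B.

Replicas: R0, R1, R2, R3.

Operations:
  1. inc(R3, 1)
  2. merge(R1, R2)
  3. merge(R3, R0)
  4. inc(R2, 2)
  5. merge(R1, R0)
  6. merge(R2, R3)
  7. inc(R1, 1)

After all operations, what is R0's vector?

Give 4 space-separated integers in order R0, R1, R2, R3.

Answer: 0 0 0 1

Derivation:
Op 1: inc R3 by 1 -> R3=(0,0,0,1) value=1
Op 2: merge R1<->R2 -> R1=(0,0,0,0) R2=(0,0,0,0)
Op 3: merge R3<->R0 -> R3=(0,0,0,1) R0=(0,0,0,1)
Op 4: inc R2 by 2 -> R2=(0,0,2,0) value=2
Op 5: merge R1<->R0 -> R1=(0,0,0,1) R0=(0,0,0,1)
Op 6: merge R2<->R3 -> R2=(0,0,2,1) R3=(0,0,2,1)
Op 7: inc R1 by 1 -> R1=(0,1,0,1) value=2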